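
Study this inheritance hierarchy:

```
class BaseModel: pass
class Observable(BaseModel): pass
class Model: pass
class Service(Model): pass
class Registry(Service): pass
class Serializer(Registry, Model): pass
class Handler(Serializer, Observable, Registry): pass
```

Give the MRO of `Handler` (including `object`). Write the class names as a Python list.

L[Handler] = Handler + merge(L[Serializer], L[Observable], L[Registry], [Serializer Observable Registry])
  take Serializer:  [Serializer Registry Service Model object] + [Observable BaseModel object] + [Registry Service Model object] + [Serializer Observable Registry]
  take Observable:  [Registry Service Model object] + [Observable BaseModel object] + [Registry Service Model object] + [Observable Registry]
  take Registry:  [Registry Service Model object] + [BaseModel object] + [Registry Service Model object] + [Registry]
  take Service:  [Service Model object] + [BaseModel object] + [Service Model object]
  take Model:  [Model object] + [BaseModel object] + [Model object]
  take BaseModel:  [object] + [BaseModel object] + [object]
  take object:  [object] + [object] + [object]

[Handler, Serializer, Observable, Registry, Service, Model, BaseModel, object]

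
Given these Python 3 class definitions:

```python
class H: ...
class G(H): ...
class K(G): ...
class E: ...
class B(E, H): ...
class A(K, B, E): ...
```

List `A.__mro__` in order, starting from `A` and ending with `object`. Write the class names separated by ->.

L[A] = A + merge(L[K], L[B], L[E], [K B E])
  take K:  [K G H object] + [B E H object] + [E object] + [K B E]
  take G:  [G H object] + [B E H object] + [E object] + [B E]
  take B:  [H object] + [B E H object] + [E object] + [B E]
  take E:  [H object] + [E H object] + [E object] + [E]
  take H:  [H object] + [H object] + [object]
  take object:  [object] + [object] + [object]

A -> K -> G -> B -> E -> H -> object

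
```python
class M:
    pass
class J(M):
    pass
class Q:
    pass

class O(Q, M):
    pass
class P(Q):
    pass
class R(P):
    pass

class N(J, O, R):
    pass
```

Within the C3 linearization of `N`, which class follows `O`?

R

L[N] = N + merge(L[J], L[O], L[R], [J O R])
  take J:  [J M object] + [O Q M object] + [R P Q object] + [J O R]
  take O:  [M object] + [O Q M object] + [R P Q object] + [O R]
  take R:  [M object] + [Q M object] + [R P Q object] + [R]
  take P:  [M object] + [Q M object] + [P Q object]
  take Q:  [M object] + [Q M object] + [Q object]
  take M:  [M object] + [M object] + [object]
  take object:  [object] + [object] + [object]
MRO: N J O R P Q M object
O is at position 2; next is R.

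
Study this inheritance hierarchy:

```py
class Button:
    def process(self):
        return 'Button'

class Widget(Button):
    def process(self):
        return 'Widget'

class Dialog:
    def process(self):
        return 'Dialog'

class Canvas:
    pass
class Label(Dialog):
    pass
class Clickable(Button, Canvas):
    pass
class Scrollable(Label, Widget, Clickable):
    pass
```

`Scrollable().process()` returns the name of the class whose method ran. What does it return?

Dialog

L[Scrollable] = Scrollable + merge(L[Label], L[Widget], L[Clickable], [Label Widget Clickable])
  take Label:  [Label Dialog object] + [Widget Button object] + [Clickable Button Canvas object] + [Label Widget Clickable]
  take Dialog:  [Dialog object] + [Widget Button object] + [Clickable Button Canvas object] + [Widget Clickable]
  take Widget:  [object] + [Widget Button object] + [Clickable Button Canvas object] + [Widget Clickable]
  take Clickable:  [object] + [Button object] + [Clickable Button Canvas object] + [Clickable]
  take Button:  [object] + [Button object] + [Button Canvas object]
  take Canvas:  [object] + [object] + [Canvas object]
  take object:  [object] + [object] + [object]
MRO: Scrollable Label Dialog Widget Clickable Button Canvas object
process is defined in: Button, Dialog, Widget. First along the MRO is Dialog.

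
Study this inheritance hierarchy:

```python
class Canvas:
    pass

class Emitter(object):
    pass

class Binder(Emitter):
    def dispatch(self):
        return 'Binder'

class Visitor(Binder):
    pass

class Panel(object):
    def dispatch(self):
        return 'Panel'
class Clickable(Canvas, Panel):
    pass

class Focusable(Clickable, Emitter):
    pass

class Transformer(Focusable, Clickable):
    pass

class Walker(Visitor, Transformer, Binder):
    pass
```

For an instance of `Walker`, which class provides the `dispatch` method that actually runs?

Binder

L[Walker] = Walker + merge(L[Visitor], L[Transformer], L[Binder], [Visitor Transformer Binder])
  take Visitor:  [Visitor Binder Emitter object] + [Transformer Focusable Clickable Canvas Panel Emitter object] + [Binder Emitter object] + [Visitor Transformer Binder]
  take Transformer:  [Binder Emitter object] + [Transformer Focusable Clickable Canvas Panel Emitter object] + [Binder Emitter object] + [Transformer Binder]
  take Binder:  [Binder Emitter object] + [Focusable Clickable Canvas Panel Emitter object] + [Binder Emitter object] + [Binder]
  take Focusable:  [Emitter object] + [Focusable Clickable Canvas Panel Emitter object] + [Emitter object]
  take Clickable:  [Emitter object] + [Clickable Canvas Panel Emitter object] + [Emitter object]
  take Canvas:  [Emitter object] + [Canvas Panel Emitter object] + [Emitter object]
  take Panel:  [Emitter object] + [Panel Emitter object] + [Emitter object]
  take Emitter:  [Emitter object] + [Emitter object] + [Emitter object]
  take object:  [object] + [object] + [object]
MRO: Walker Visitor Transformer Binder Focusable Clickable Canvas Panel Emitter object
dispatch is defined in: Binder, Panel. First along the MRO is Binder.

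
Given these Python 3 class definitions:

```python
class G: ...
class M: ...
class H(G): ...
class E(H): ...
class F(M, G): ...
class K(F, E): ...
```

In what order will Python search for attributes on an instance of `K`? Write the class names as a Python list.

[K, F, M, E, H, G, object]

L[K] = K + merge(L[F], L[E], [F E])
  take F:  [F M G object] + [E H G object] + [F E]
  take M:  [M G object] + [E H G object] + [E]
  take E:  [G object] + [E H G object] + [E]
  take H:  [G object] + [H G object]
  take G:  [G object] + [G object]
  take object:  [object] + [object]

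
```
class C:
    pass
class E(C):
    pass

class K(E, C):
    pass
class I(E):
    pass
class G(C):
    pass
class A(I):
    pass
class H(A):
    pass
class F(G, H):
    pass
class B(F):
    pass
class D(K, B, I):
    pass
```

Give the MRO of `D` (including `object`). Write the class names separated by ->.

D -> K -> B -> F -> G -> H -> A -> I -> E -> C -> object

L[D] = D + merge(L[K], L[B], L[I], [K B I])
  take K:  [K E C object] + [B F G H A I E C object] + [I E C object] + [K B I]
  take B:  [E C object] + [B F G H A I E C object] + [I E C object] + [B I]
  take F:  [E C object] + [F G H A I E C object] + [I E C object] + [I]
  take G:  [E C object] + [G H A I E C object] + [I E C object] + [I]
  take H:  [E C object] + [H A I E C object] + [I E C object] + [I]
  take A:  [E C object] + [A I E C object] + [I E C object] + [I]
  take I:  [E C object] + [I E C object] + [I E C object] + [I]
  take E:  [E C object] + [E C object] + [E C object]
  take C:  [C object] + [C object] + [C object]
  take object:  [object] + [object] + [object]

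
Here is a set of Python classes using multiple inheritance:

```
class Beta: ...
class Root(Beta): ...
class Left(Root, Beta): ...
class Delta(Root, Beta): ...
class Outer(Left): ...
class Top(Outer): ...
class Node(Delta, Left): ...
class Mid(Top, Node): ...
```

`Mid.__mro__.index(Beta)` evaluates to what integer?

7

L[Mid] = Mid + merge(L[Top], L[Node], [Top Node])
  take Top:  [Top Outer Left Root Beta object] + [Node Delta Left Root Beta object] + [Top Node]
  take Outer:  [Outer Left Root Beta object] + [Node Delta Left Root Beta object] + [Node]
  take Node:  [Left Root Beta object] + [Node Delta Left Root Beta object] + [Node]
  take Delta:  [Left Root Beta object] + [Delta Left Root Beta object]
  take Left:  [Left Root Beta object] + [Left Root Beta object]
  take Root:  [Root Beta object] + [Root Beta object]
  take Beta:  [Beta object] + [Beta object]
  take object:  [object] + [object]
MRO: Mid Top Outer Node Delta Left Root Beta object
Beta sits at index 7.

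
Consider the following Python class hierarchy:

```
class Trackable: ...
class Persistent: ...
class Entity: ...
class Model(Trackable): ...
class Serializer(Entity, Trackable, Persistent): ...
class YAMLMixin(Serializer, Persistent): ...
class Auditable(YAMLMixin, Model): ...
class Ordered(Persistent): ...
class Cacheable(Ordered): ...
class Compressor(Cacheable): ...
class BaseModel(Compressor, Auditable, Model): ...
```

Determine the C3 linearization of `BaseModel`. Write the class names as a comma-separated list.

L[BaseModel] = BaseModel + merge(L[Compressor], L[Auditable], L[Model], [Compressor Auditable Model])
  take Compressor:  [Compressor Cacheable Ordered Persistent object] + [Auditable YAMLMixin Serializer Entity Model Trackable Persistent object] + [Model Trackable object] + [Compressor Auditable Model]
  take Cacheable:  [Cacheable Ordered Persistent object] + [Auditable YAMLMixin Serializer Entity Model Trackable Persistent object] + [Model Trackable object] + [Auditable Model]
  take Ordered:  [Ordered Persistent object] + [Auditable YAMLMixin Serializer Entity Model Trackable Persistent object] + [Model Trackable object] + [Auditable Model]
  take Auditable:  [Persistent object] + [Auditable YAMLMixin Serializer Entity Model Trackable Persistent object] + [Model Trackable object] + [Auditable Model]
  take YAMLMixin:  [Persistent object] + [YAMLMixin Serializer Entity Model Trackable Persistent object] + [Model Trackable object] + [Model]
  take Serializer:  [Persistent object] + [Serializer Entity Model Trackable Persistent object] + [Model Trackable object] + [Model]
  take Entity:  [Persistent object] + [Entity Model Trackable Persistent object] + [Model Trackable object] + [Model]
  take Model:  [Persistent object] + [Model Trackable Persistent object] + [Model Trackable object] + [Model]
  take Trackable:  [Persistent object] + [Trackable Persistent object] + [Trackable object]
  take Persistent:  [Persistent object] + [Persistent object] + [object]
  take object:  [object] + [object] + [object]

BaseModel, Compressor, Cacheable, Ordered, Auditable, YAMLMixin, Serializer, Entity, Model, Trackable, Persistent, object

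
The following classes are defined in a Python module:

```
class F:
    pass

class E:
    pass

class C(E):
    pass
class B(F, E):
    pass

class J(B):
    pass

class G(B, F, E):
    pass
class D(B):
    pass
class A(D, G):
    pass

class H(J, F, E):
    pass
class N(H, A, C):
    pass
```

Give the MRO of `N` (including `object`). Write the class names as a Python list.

L[N] = N + merge(L[H], L[A], L[C], [H A C])
  take H:  [H J B F E object] + [A D G B F E object] + [C E object] + [H A C]
  take J:  [J B F E object] + [A D G B F E object] + [C E object] + [A C]
  take A:  [B F E object] + [A D G B F E object] + [C E object] + [A C]
  take D:  [B F E object] + [D G B F E object] + [C E object] + [C]
  take G:  [B F E object] + [G B F E object] + [C E object] + [C]
  take B:  [B F E object] + [B F E object] + [C E object] + [C]
  take F:  [F E object] + [F E object] + [C E object] + [C]
  take C:  [E object] + [E object] + [C E object] + [C]
  take E:  [E object] + [E object] + [E object]
  take object:  [object] + [object] + [object]

[N, H, J, A, D, G, B, F, C, E, object]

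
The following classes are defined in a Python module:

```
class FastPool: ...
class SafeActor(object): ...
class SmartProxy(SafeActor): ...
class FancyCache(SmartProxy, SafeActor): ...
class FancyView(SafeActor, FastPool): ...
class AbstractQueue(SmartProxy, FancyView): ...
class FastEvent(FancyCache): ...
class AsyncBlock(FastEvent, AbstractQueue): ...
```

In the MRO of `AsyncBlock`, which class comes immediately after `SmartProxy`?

L[AsyncBlock] = AsyncBlock + merge(L[FastEvent], L[AbstractQueue], [FastEvent AbstractQueue])
  take FastEvent:  [FastEvent FancyCache SmartProxy SafeActor object] + [AbstractQueue SmartProxy FancyView SafeActor FastPool object] + [FastEvent AbstractQueue]
  take FancyCache:  [FancyCache SmartProxy SafeActor object] + [AbstractQueue SmartProxy FancyView SafeActor FastPool object] + [AbstractQueue]
  take AbstractQueue:  [SmartProxy SafeActor object] + [AbstractQueue SmartProxy FancyView SafeActor FastPool object] + [AbstractQueue]
  take SmartProxy:  [SmartProxy SafeActor object] + [SmartProxy FancyView SafeActor FastPool object]
  take FancyView:  [SafeActor object] + [FancyView SafeActor FastPool object]
  take SafeActor:  [SafeActor object] + [SafeActor FastPool object]
  take FastPool:  [object] + [FastPool object]
  take object:  [object] + [object]
MRO: AsyncBlock FastEvent FancyCache AbstractQueue SmartProxy FancyView SafeActor FastPool object
SmartProxy is at position 4; next is FancyView.

FancyView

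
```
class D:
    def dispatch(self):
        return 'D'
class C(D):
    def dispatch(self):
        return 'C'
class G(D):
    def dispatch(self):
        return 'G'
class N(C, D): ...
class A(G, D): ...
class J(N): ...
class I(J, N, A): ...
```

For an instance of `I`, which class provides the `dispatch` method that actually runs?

L[I] = I + merge(L[J], L[N], L[A], [J N A])
  take J:  [J N C D object] + [N C D object] + [A G D object] + [J N A]
  take N:  [N C D object] + [N C D object] + [A G D object] + [N A]
  take C:  [C D object] + [C D object] + [A G D object] + [A]
  take A:  [D object] + [D object] + [A G D object] + [A]
  take G:  [D object] + [D object] + [G D object]
  take D:  [D object] + [D object] + [D object]
  take object:  [object] + [object] + [object]
MRO: I J N C A G D object
dispatch is defined in: C, D, G. First along the MRO is C.

C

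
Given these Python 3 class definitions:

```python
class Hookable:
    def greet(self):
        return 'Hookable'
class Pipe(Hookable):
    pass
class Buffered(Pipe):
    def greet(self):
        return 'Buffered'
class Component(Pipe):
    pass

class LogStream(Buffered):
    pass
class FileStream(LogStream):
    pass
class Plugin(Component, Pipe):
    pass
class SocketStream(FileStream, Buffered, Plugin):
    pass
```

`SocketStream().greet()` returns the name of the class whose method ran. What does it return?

L[SocketStream] = SocketStream + merge(L[FileStream], L[Buffered], L[Plugin], [FileStream Buffered Plugin])
  take FileStream:  [FileStream LogStream Buffered Pipe Hookable object] + [Buffered Pipe Hookable object] + [Plugin Component Pipe Hookable object] + [FileStream Buffered Plugin]
  take LogStream:  [LogStream Buffered Pipe Hookable object] + [Buffered Pipe Hookable object] + [Plugin Component Pipe Hookable object] + [Buffered Plugin]
  take Buffered:  [Buffered Pipe Hookable object] + [Buffered Pipe Hookable object] + [Plugin Component Pipe Hookable object] + [Buffered Plugin]
  take Plugin:  [Pipe Hookable object] + [Pipe Hookable object] + [Plugin Component Pipe Hookable object] + [Plugin]
  take Component:  [Pipe Hookable object] + [Pipe Hookable object] + [Component Pipe Hookable object]
  take Pipe:  [Pipe Hookable object] + [Pipe Hookable object] + [Pipe Hookable object]
  take Hookable:  [Hookable object] + [Hookable object] + [Hookable object]
  take object:  [object] + [object] + [object]
MRO: SocketStream FileStream LogStream Buffered Plugin Component Pipe Hookable object
greet is defined in: Buffered, Hookable. First along the MRO is Buffered.

Buffered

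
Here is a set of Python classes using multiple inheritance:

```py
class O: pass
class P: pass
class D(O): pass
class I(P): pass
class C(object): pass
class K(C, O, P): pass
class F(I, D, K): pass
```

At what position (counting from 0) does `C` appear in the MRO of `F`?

L[F] = F + merge(L[I], L[D], L[K], [I D K])
  take I:  [I P object] + [D O object] + [K C O P object] + [I D K]
  take D:  [P object] + [D O object] + [K C O P object] + [D K]
  take K:  [P object] + [O object] + [K C O P object] + [K]
  take C:  [P object] + [O object] + [C O P object]
  take O:  [P object] + [O object] + [O P object]
  take P:  [P object] + [object] + [P object]
  take object:  [object] + [object] + [object]
MRO: F I D K C O P object
C sits at index 4.

4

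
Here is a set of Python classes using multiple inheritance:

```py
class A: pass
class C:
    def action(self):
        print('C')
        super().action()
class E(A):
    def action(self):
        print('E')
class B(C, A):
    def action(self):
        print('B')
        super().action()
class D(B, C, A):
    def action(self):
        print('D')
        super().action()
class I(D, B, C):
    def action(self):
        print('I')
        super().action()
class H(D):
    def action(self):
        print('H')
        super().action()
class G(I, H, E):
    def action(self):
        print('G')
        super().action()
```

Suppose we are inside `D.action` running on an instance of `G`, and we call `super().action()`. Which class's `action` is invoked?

B

L[G] = G + merge(L[I], L[H], L[E], [I H E])
  take I:  [I D B C A object] + [H D B C A object] + [E A object] + [I H E]
  take H:  [D B C A object] + [H D B C A object] + [E A object] + [H E]
  take D:  [D B C A object] + [D B C A object] + [E A object] + [E]
  take B:  [B C A object] + [B C A object] + [E A object] + [E]
  take C:  [C A object] + [C A object] + [E A object] + [E]
  take E:  [A object] + [A object] + [E A object] + [E]
  take A:  [A object] + [A object] + [A object]
  take object:  [object] + [object] + [object]
MRO: G I H D B C E A object
super() in D.action on a G instance goes to the class after D in G's MRO: B.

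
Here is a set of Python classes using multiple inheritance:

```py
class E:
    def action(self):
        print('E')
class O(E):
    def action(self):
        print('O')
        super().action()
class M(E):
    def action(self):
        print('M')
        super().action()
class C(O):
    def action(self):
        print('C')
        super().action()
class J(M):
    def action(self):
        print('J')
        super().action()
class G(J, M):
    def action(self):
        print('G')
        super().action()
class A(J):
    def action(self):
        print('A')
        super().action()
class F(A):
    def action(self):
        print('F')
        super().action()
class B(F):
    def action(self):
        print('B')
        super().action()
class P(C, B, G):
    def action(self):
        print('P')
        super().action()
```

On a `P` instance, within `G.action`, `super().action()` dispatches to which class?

J

L[P] = P + merge(L[C], L[B], L[G], [C B G])
  take C:  [C O E object] + [B F A J M E object] + [G J M E object] + [C B G]
  take O:  [O E object] + [B F A J M E object] + [G J M E object] + [B G]
  take B:  [E object] + [B F A J M E object] + [G J M E object] + [B G]
  take F:  [E object] + [F A J M E object] + [G J M E object] + [G]
  take A:  [E object] + [A J M E object] + [G J M E object] + [G]
  take G:  [E object] + [J M E object] + [G J M E object] + [G]
  take J:  [E object] + [J M E object] + [J M E object]
  take M:  [E object] + [M E object] + [M E object]
  take E:  [E object] + [E object] + [E object]
  take object:  [object] + [object] + [object]
MRO: P C O B F A G J M E object
super() in G.action on a P instance goes to the class after G in P's MRO: J.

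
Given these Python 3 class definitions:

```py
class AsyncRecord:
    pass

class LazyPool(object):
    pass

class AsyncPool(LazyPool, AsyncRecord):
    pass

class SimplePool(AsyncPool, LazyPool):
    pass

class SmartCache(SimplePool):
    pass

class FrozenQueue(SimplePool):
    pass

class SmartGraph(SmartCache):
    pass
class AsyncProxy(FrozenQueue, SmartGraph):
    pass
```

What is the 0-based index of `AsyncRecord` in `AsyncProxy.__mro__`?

L[AsyncProxy] = AsyncProxy + merge(L[FrozenQueue], L[SmartGraph], [FrozenQueue SmartGraph])
  take FrozenQueue:  [FrozenQueue SimplePool AsyncPool LazyPool AsyncRecord object] + [SmartGraph SmartCache SimplePool AsyncPool LazyPool AsyncRecord object] + [FrozenQueue SmartGraph]
  take SmartGraph:  [SimplePool AsyncPool LazyPool AsyncRecord object] + [SmartGraph SmartCache SimplePool AsyncPool LazyPool AsyncRecord object] + [SmartGraph]
  take SmartCache:  [SimplePool AsyncPool LazyPool AsyncRecord object] + [SmartCache SimplePool AsyncPool LazyPool AsyncRecord object]
  take SimplePool:  [SimplePool AsyncPool LazyPool AsyncRecord object] + [SimplePool AsyncPool LazyPool AsyncRecord object]
  take AsyncPool:  [AsyncPool LazyPool AsyncRecord object] + [AsyncPool LazyPool AsyncRecord object]
  take LazyPool:  [LazyPool AsyncRecord object] + [LazyPool AsyncRecord object]
  take AsyncRecord:  [AsyncRecord object] + [AsyncRecord object]
  take object:  [object] + [object]
MRO: AsyncProxy FrozenQueue SmartGraph SmartCache SimplePool AsyncPool LazyPool AsyncRecord object
AsyncRecord sits at index 7.

7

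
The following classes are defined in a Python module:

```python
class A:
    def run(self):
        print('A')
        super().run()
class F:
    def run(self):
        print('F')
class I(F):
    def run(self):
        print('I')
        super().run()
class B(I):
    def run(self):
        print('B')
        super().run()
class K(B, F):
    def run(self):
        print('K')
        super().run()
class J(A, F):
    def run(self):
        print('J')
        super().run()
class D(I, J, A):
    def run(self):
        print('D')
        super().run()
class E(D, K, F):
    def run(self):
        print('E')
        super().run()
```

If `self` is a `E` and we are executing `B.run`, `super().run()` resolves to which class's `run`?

I

L[E] = E + merge(L[D], L[K], L[F], [D K F])
  take D:  [D I J A F object] + [K B I F object] + [F object] + [D K F]
  take K:  [I J A F object] + [K B I F object] + [F object] + [K F]
  take B:  [I J A F object] + [B I F object] + [F object] + [F]
  take I:  [I J A F object] + [I F object] + [F object] + [F]
  take J:  [J A F object] + [F object] + [F object] + [F]
  take A:  [A F object] + [F object] + [F object] + [F]
  take F:  [F object] + [F object] + [F object] + [F]
  take object:  [object] + [object] + [object]
MRO: E D K B I J A F object
super() in B.run on a E instance goes to the class after B in E's MRO: I.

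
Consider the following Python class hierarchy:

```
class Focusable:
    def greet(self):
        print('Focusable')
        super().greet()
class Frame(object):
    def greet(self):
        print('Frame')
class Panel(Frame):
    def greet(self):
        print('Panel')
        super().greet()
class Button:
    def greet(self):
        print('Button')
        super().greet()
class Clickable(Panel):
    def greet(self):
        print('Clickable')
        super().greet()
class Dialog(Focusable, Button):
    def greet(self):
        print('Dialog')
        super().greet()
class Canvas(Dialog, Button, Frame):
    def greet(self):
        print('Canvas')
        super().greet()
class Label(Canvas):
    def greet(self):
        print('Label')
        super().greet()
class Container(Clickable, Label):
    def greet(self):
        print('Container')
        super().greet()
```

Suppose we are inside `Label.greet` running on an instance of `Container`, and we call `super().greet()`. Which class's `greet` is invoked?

L[Container] = Container + merge(L[Clickable], L[Label], [Clickable Label])
  take Clickable:  [Clickable Panel Frame object] + [Label Canvas Dialog Focusable Button Frame object] + [Clickable Label]
  take Panel:  [Panel Frame object] + [Label Canvas Dialog Focusable Button Frame object] + [Label]
  take Label:  [Frame object] + [Label Canvas Dialog Focusable Button Frame object] + [Label]
  take Canvas:  [Frame object] + [Canvas Dialog Focusable Button Frame object]
  take Dialog:  [Frame object] + [Dialog Focusable Button Frame object]
  take Focusable:  [Frame object] + [Focusable Button Frame object]
  take Button:  [Frame object] + [Button Frame object]
  take Frame:  [Frame object] + [Frame object]
  take object:  [object] + [object]
MRO: Container Clickable Panel Label Canvas Dialog Focusable Button Frame object
super() in Label.greet on a Container instance goes to the class after Label in Container's MRO: Canvas.

Canvas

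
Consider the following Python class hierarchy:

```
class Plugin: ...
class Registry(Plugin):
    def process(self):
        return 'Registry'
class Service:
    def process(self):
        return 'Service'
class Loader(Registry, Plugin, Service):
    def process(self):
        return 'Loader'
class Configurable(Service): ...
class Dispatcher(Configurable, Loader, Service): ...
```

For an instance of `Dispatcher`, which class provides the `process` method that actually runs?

L[Dispatcher] = Dispatcher + merge(L[Configurable], L[Loader], L[Service], [Configurable Loader Service])
  take Configurable:  [Configurable Service object] + [Loader Registry Plugin Service object] + [Service object] + [Configurable Loader Service]
  take Loader:  [Service object] + [Loader Registry Plugin Service object] + [Service object] + [Loader Service]
  take Registry:  [Service object] + [Registry Plugin Service object] + [Service object] + [Service]
  take Plugin:  [Service object] + [Plugin Service object] + [Service object] + [Service]
  take Service:  [Service object] + [Service object] + [Service object] + [Service]
  take object:  [object] + [object] + [object]
MRO: Dispatcher Configurable Loader Registry Plugin Service object
process is defined in: Loader, Registry, Service. First along the MRO is Loader.

Loader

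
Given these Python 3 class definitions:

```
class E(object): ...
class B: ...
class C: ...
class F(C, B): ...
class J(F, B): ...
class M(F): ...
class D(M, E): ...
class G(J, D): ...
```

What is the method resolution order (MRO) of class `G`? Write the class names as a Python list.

L[G] = G + merge(L[J], L[D], [J D])
  take J:  [J F C B object] + [D M F C B E object] + [J D]
  take D:  [F C B object] + [D M F C B E object] + [D]
  take M:  [F C B object] + [M F C B E object]
  take F:  [F C B object] + [F C B E object]
  take C:  [C B object] + [C B E object]
  take B:  [B object] + [B E object]
  take E:  [object] + [E object]
  take object:  [object] + [object]

[G, J, D, M, F, C, B, E, object]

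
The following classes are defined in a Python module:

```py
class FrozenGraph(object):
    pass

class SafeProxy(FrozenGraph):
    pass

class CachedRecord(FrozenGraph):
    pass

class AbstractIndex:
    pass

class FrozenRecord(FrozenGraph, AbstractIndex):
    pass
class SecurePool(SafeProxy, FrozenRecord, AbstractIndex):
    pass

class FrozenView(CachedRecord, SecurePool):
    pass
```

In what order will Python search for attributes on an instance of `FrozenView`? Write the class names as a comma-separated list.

FrozenView, CachedRecord, SecurePool, SafeProxy, FrozenRecord, FrozenGraph, AbstractIndex, object

L[FrozenView] = FrozenView + merge(L[CachedRecord], L[SecurePool], [CachedRecord SecurePool])
  take CachedRecord:  [CachedRecord FrozenGraph object] + [SecurePool SafeProxy FrozenRecord FrozenGraph AbstractIndex object] + [CachedRecord SecurePool]
  take SecurePool:  [FrozenGraph object] + [SecurePool SafeProxy FrozenRecord FrozenGraph AbstractIndex object] + [SecurePool]
  take SafeProxy:  [FrozenGraph object] + [SafeProxy FrozenRecord FrozenGraph AbstractIndex object]
  take FrozenRecord:  [FrozenGraph object] + [FrozenRecord FrozenGraph AbstractIndex object]
  take FrozenGraph:  [FrozenGraph object] + [FrozenGraph AbstractIndex object]
  take AbstractIndex:  [object] + [AbstractIndex object]
  take object:  [object] + [object]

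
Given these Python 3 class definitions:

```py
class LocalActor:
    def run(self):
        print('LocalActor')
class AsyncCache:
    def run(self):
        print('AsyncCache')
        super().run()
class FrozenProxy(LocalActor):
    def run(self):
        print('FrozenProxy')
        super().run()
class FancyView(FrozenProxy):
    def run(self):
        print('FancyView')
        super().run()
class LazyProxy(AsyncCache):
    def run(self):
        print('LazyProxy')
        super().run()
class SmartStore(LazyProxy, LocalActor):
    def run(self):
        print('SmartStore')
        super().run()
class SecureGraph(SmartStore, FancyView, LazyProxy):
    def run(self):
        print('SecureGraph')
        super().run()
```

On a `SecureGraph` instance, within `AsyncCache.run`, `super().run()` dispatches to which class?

FrozenProxy

L[SecureGraph] = SecureGraph + merge(L[SmartStore], L[FancyView], L[LazyProxy], [SmartStore FancyView LazyProxy])
  take SmartStore:  [SmartStore LazyProxy AsyncCache LocalActor object] + [FancyView FrozenProxy LocalActor object] + [LazyProxy AsyncCache object] + [SmartStore FancyView LazyProxy]
  take FancyView:  [LazyProxy AsyncCache LocalActor object] + [FancyView FrozenProxy LocalActor object] + [LazyProxy AsyncCache object] + [FancyView LazyProxy]
  take LazyProxy:  [LazyProxy AsyncCache LocalActor object] + [FrozenProxy LocalActor object] + [LazyProxy AsyncCache object] + [LazyProxy]
  take AsyncCache:  [AsyncCache LocalActor object] + [FrozenProxy LocalActor object] + [AsyncCache object]
  take FrozenProxy:  [LocalActor object] + [FrozenProxy LocalActor object] + [object]
  take LocalActor:  [LocalActor object] + [LocalActor object] + [object]
  take object:  [object] + [object] + [object]
MRO: SecureGraph SmartStore FancyView LazyProxy AsyncCache FrozenProxy LocalActor object
super() in AsyncCache.run on a SecureGraph instance goes to the class after AsyncCache in SecureGraph's MRO: FrozenProxy.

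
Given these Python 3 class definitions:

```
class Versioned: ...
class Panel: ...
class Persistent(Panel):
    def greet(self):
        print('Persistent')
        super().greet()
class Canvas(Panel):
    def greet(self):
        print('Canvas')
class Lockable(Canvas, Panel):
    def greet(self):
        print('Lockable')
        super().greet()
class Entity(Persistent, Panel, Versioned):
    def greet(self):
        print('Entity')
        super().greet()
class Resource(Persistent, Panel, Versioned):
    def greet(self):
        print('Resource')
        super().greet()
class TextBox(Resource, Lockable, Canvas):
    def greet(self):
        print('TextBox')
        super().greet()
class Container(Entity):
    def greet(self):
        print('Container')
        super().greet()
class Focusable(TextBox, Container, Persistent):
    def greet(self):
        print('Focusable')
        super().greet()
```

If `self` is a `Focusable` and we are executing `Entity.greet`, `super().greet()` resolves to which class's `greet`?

Persistent

L[Focusable] = Focusable + merge(L[TextBox], L[Container], L[Persistent], [TextBox Container Persistent])
  take TextBox:  [TextBox Resource Persistent Lockable Canvas Panel Versioned object] + [Container Entity Persistent Panel Versioned object] + [Persistent Panel object] + [TextBox Container Persistent]
  take Resource:  [Resource Persistent Lockable Canvas Panel Versioned object] + [Container Entity Persistent Panel Versioned object] + [Persistent Panel object] + [Container Persistent]
  take Container:  [Persistent Lockable Canvas Panel Versioned object] + [Container Entity Persistent Panel Versioned object] + [Persistent Panel object] + [Container Persistent]
  take Entity:  [Persistent Lockable Canvas Panel Versioned object] + [Entity Persistent Panel Versioned object] + [Persistent Panel object] + [Persistent]
  take Persistent:  [Persistent Lockable Canvas Panel Versioned object] + [Persistent Panel Versioned object] + [Persistent Panel object] + [Persistent]
  take Lockable:  [Lockable Canvas Panel Versioned object] + [Panel Versioned object] + [Panel object]
  take Canvas:  [Canvas Panel Versioned object] + [Panel Versioned object] + [Panel object]
  take Panel:  [Panel Versioned object] + [Panel Versioned object] + [Panel object]
  take Versioned:  [Versioned object] + [Versioned object] + [object]
  take object:  [object] + [object] + [object]
MRO: Focusable TextBox Resource Container Entity Persistent Lockable Canvas Panel Versioned object
super() in Entity.greet on a Focusable instance goes to the class after Entity in Focusable's MRO: Persistent.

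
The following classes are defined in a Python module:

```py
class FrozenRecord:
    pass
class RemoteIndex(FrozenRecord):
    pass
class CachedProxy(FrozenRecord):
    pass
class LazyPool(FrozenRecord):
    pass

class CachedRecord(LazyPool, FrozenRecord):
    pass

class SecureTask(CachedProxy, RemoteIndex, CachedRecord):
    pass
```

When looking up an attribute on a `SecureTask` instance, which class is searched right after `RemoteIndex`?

CachedRecord

L[SecureTask] = SecureTask + merge(L[CachedProxy], L[RemoteIndex], L[CachedRecord], [CachedProxy RemoteIndex CachedRecord])
  take CachedProxy:  [CachedProxy FrozenRecord object] + [RemoteIndex FrozenRecord object] + [CachedRecord LazyPool FrozenRecord object] + [CachedProxy RemoteIndex CachedRecord]
  take RemoteIndex:  [FrozenRecord object] + [RemoteIndex FrozenRecord object] + [CachedRecord LazyPool FrozenRecord object] + [RemoteIndex CachedRecord]
  take CachedRecord:  [FrozenRecord object] + [FrozenRecord object] + [CachedRecord LazyPool FrozenRecord object] + [CachedRecord]
  take LazyPool:  [FrozenRecord object] + [FrozenRecord object] + [LazyPool FrozenRecord object]
  take FrozenRecord:  [FrozenRecord object] + [FrozenRecord object] + [FrozenRecord object]
  take object:  [object] + [object] + [object]
MRO: SecureTask CachedProxy RemoteIndex CachedRecord LazyPool FrozenRecord object
RemoteIndex is at position 2; next is CachedRecord.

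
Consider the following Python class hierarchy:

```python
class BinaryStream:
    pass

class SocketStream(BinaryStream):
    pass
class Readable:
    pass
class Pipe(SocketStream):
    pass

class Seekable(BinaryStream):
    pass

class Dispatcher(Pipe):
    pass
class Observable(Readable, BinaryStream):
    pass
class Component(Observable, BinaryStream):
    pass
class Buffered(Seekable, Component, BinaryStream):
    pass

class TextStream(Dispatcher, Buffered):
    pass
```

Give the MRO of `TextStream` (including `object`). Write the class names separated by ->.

TextStream -> Dispatcher -> Pipe -> SocketStream -> Buffered -> Seekable -> Component -> Observable -> Readable -> BinaryStream -> object

L[TextStream] = TextStream + merge(L[Dispatcher], L[Buffered], [Dispatcher Buffered])
  take Dispatcher:  [Dispatcher Pipe SocketStream BinaryStream object] + [Buffered Seekable Component Observable Readable BinaryStream object] + [Dispatcher Buffered]
  take Pipe:  [Pipe SocketStream BinaryStream object] + [Buffered Seekable Component Observable Readable BinaryStream object] + [Buffered]
  take SocketStream:  [SocketStream BinaryStream object] + [Buffered Seekable Component Observable Readable BinaryStream object] + [Buffered]
  take Buffered:  [BinaryStream object] + [Buffered Seekable Component Observable Readable BinaryStream object] + [Buffered]
  take Seekable:  [BinaryStream object] + [Seekable Component Observable Readable BinaryStream object]
  take Component:  [BinaryStream object] + [Component Observable Readable BinaryStream object]
  take Observable:  [BinaryStream object] + [Observable Readable BinaryStream object]
  take Readable:  [BinaryStream object] + [Readable BinaryStream object]
  take BinaryStream:  [BinaryStream object] + [BinaryStream object]
  take object:  [object] + [object]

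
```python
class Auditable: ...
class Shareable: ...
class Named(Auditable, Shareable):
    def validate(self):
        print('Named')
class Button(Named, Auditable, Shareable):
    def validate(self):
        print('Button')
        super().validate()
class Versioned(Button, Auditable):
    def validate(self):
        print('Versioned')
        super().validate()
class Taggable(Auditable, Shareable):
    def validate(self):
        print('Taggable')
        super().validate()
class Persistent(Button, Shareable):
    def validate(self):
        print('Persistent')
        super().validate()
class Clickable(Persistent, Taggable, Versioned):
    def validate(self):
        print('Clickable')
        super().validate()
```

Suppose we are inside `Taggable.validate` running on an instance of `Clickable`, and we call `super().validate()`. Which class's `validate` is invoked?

Versioned

L[Clickable] = Clickable + merge(L[Persistent], L[Taggable], L[Versioned], [Persistent Taggable Versioned])
  take Persistent:  [Persistent Button Named Auditable Shareable object] + [Taggable Auditable Shareable object] + [Versioned Button Named Auditable Shareable object] + [Persistent Taggable Versioned]
  take Taggable:  [Button Named Auditable Shareable object] + [Taggable Auditable Shareable object] + [Versioned Button Named Auditable Shareable object] + [Taggable Versioned]
  take Versioned:  [Button Named Auditable Shareable object] + [Auditable Shareable object] + [Versioned Button Named Auditable Shareable object] + [Versioned]
  take Button:  [Button Named Auditable Shareable object] + [Auditable Shareable object] + [Button Named Auditable Shareable object]
  take Named:  [Named Auditable Shareable object] + [Auditable Shareable object] + [Named Auditable Shareable object]
  take Auditable:  [Auditable Shareable object] + [Auditable Shareable object] + [Auditable Shareable object]
  take Shareable:  [Shareable object] + [Shareable object] + [Shareable object]
  take object:  [object] + [object] + [object]
MRO: Clickable Persistent Taggable Versioned Button Named Auditable Shareable object
super() in Taggable.validate on a Clickable instance goes to the class after Taggable in Clickable's MRO: Versioned.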